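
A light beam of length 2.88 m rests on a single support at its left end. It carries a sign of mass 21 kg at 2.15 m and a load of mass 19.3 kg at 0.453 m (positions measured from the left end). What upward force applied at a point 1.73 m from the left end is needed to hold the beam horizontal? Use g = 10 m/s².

Take moments about the left end.
Sign: 21 × 10 = 210 N down at 2.15 m → arm 2.15 m, τ = 210 × 2.15 = 451.5 N·m clockwise.
Load: 19.3 × 10 = 193 N down at 0.453 m → arm 0.453 m, τ = 193 × 0.453 = 87.43 N·m clockwise.
Net moment of the loads = 538.9 N·m clockwise.
The upward force F acts at a point 1.73 m from the left end, arm 1.73 m, giving F × 1.73 counterclockwise.
Balancing moments: F × 1.73 = 538.9, giving F = 538.9 / 1.73 = 312 N.

F ≈ 312 N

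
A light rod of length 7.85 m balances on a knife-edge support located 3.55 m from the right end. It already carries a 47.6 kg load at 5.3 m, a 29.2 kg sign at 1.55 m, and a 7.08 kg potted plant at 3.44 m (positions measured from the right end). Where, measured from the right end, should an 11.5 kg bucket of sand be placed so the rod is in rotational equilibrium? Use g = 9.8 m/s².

Sum moments about the knife-edge support (at 3.55 m from the right end) (the support reaction has zero arm there).
Load: 47.6 × 9.8 = 466.5 N down at 5.3 m → arm 1.75 m, τ = 466.5 × 1.75 = 816.4 N·m counterclockwise.
Sign: 29.2 × 9.8 = 286.2 N down at 1.55 m → arm 2 m, τ = 286.2 × 2 = 572.4 N·m clockwise.
Potted plant: 7.08 × 9.8 = 69.38 N down at 3.44 m → arm 0.11 m, τ = 69.38 × 0.11 = 7.632 N·m clockwise.
Net moment of existing loads = 236.4 N·m counterclockwise.
The bucket of sand weighs 11.5 × 9.8 = 112.7 N and must supply an equal clockwise moment, so its lever arm about the knife-edge support is 236.4 / 112.7 = 2.1 m.
That puts it at 3.55 − 2.1 = 1.45 m from the right end.

x ≈ 1.45 m from the right end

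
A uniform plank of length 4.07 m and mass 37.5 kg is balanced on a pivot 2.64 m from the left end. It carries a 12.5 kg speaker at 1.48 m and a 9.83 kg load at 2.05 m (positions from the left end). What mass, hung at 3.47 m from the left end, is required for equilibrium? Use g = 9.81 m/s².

m ≈ 51.8 kg

Sum moments about the pivot (at 2.64 m from the left end) (the support reaction has zero arm there).
Beam weight: 37.5 × 9.81 = 367.9 N down at 2.035 m → arm 0.605 m, τ = 367.9 × 0.605 = 222.6 N·m counterclockwise.
Speaker: 12.5 × 9.81 = 122.6 N down at 1.48 m → arm 1.16 m, τ = 122.6 × 1.16 = 142.2 N·m counterclockwise.
Load: 9.83 × 9.81 = 96.43 N down at 2.05 m → arm 0.59 m, τ = 96.43 × 0.59 = 56.89 N·m counterclockwise.
Net moment of known loads = 421.7 N·m counterclockwise.
An unknown mass m at 3.47 m has arm 0.83 m; its moment is m·g·0.83 clockwise.
For rotational equilibrium, m × 9.81 × 0.83 = 421.7, so m = 421.7 / (9.81 × 0.83) = 51.8 kg.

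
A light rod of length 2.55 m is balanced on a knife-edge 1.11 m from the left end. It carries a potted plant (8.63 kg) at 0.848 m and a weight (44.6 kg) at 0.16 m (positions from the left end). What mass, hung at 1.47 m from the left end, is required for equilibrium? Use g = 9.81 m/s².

About the knife-edge (at 1.11 m from the left end):
Potted plant: 8.63 × 9.81 = 84.66 N down at 0.848 m → arm 0.262 m, τ = 84.66 × 0.262 = 22.18 N·m counterclockwise.
Weight: 44.6 × 9.81 = 437.5 N down at 0.16 m → arm 0.95 m, τ = 437.5 × 0.95 = 415.6 N·m counterclockwise.
Net moment of known loads = 437.8 N·m counterclockwise.
An unknown mass m at 1.47 m has arm 0.36 m; its moment is m·g·0.36 clockwise.
Στ = 0 ⇒ m × 9.81 × 0.36 = 437.8 ⇒ m = 437.8 / (9.81 × 0.36) = 124 kg.

m ≈ 124 kg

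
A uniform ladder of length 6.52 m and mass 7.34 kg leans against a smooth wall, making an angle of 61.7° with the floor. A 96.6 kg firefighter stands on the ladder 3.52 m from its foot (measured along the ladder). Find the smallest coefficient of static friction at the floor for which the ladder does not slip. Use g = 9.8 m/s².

Choose the foot of the ladder as the axis so the floor normal and friction both act there and drop out.
Ladder weight 7.34×9.8 = 71.93 N acts at 3.26 m along the ladder; its horizontal arm is 3.26·cos61.7° = 1.546 m → τ = 111.2 N·m clockwise.
Firefighter: 96.6×9.8 = 946.7 N at 3.52 m → arm 1.669 m → τ = 1580 N·m clockwise.
Wall normal N acts horizontally at the top; its moment arm is the height L sinθ = 6.52·sin61.7° = 5.741 m, counterclockwise.
Setting net torque to zero: N × 5.741 = 1691 → N = 294.5 N.
ΣFx = 0 ⇒ f = N_wall = 294.5 N. ΣFy = 0 ⇒ N_floor = 1019 N.
μ_min = f / N_floor = 294.5 / 1019 = 0.289.

μ_min ≈ 0.289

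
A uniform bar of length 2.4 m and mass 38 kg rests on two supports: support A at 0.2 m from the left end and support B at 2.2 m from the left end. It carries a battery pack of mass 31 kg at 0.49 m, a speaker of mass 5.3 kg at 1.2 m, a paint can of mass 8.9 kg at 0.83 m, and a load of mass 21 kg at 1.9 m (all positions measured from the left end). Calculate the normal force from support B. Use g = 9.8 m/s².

Take moments about support A.
Beam weight: 38 × 9.8 = 372.4 N down at 1.2 m → arm 1 m, τ = 372.4 × 1 = 372.4 N·m clockwise.
Battery pack: 31 × 9.8 = 303.8 N down at 0.49 m → arm 0.29 m, τ = 303.8 × 0.29 = 88.1 N·m clockwise.
Speaker: 5.3 × 9.8 = 51.94 N down at 1.2 m → arm 1 m, τ = 51.94 × 1 = 51.94 N·m clockwise.
Paint can: 8.9 × 9.8 = 87.22 N down at 0.83 m → arm 0.63 m, τ = 87.22 × 0.63 = 54.95 N·m clockwise.
Load: 21 × 9.8 = 205.8 N down at 1.9 m → arm 1.7 m, τ = 205.8 × 1.7 = 349.9 N·m clockwise.
Net load moment about support A = 917.3 N·m clockwise.
Reaction R at support B is upward at 2.2 m, arm 2 m → moment R × 2 counterclockwise.
Στ = 0 ⇒ R × 2 = 917.3 ⇒ R = 459 N.

R_B ≈ 459 N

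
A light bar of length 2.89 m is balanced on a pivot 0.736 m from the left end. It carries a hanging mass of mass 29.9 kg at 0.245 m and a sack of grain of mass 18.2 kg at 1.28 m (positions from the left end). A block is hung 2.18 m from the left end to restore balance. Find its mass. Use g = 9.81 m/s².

About the pivot (at 0.736 m from the left end):
Hanging mass: 29.9 × 9.81 = 293.3 N down at 0.245 m → arm 0.491 m, τ = 293.3 × 0.491 = 144 N·m counterclockwise.
Sack of grain: 18.2 × 9.81 = 178.5 N down at 1.28 m → arm 0.544 m, τ = 178.5 × 0.544 = 97.1 N·m clockwise.
Net moment of known loads = 46.9 N·m counterclockwise.
An unknown mass m at 2.18 m has arm 1.444 m; its moment is m·g·1.444 clockwise.
For rotational equilibrium, m × 9.81 × 1.444 = 46.9, so m = 46.9 / (9.81 × 1.444) = 3.31 kg.

m ≈ 3.31 kg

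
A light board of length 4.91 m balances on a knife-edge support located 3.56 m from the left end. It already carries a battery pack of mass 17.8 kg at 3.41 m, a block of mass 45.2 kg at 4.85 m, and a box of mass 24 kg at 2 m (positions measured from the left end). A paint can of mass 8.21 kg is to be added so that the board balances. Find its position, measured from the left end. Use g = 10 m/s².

x ≈ 1.34 m from the left end

Choose the knife-edge support (at 3.56 m from the left end) as the axis so the support reaction has zero arm there.
Battery pack: 17.8 × 10 = 178 N down at 3.41 m → arm 0.15 m, τ = 178 × 0.15 = 26.7 N·m counterclockwise.
Block: 45.2 × 10 = 452 N down at 4.85 m → arm 1.29 m, τ = 452 × 1.29 = 583.1 N·m clockwise.
Box: 24 × 10 = 240 N down at 2 m → arm 1.56 m, τ = 240 × 1.56 = 374.4 N·m counterclockwise.
Net moment of existing loads = 182 N·m clockwise.
The paint can weighs 8.21 × 10 = 82.1 N and must supply an equal counterclockwise moment, so its lever arm about the knife-edge support is 182 / 82.1 = 2.22 m.
That puts it at 3.56 − 2.22 = 1.34 m from the left end.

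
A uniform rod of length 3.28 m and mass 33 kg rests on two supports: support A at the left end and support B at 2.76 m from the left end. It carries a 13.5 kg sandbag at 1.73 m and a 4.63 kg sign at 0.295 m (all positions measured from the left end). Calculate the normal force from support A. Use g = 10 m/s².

R_A ≈ 226 N

Take moments about support B.
Beam weight: 33 × 10 = 330 N down at 1.64 m → arm 1.12 m, τ = 330 × 1.12 = 369.6 N·m counterclockwise.
Sandbag: 13.5 × 10 = 135 N down at 1.73 m → arm 1.03 m, τ = 135 × 1.03 = 139.1 N·m counterclockwise.
Sign: 4.63 × 10 = 46.3 N down at 0.295 m → arm 2.465 m, τ = 46.3 × 2.465 = 114.1 N·m counterclockwise.
Net load moment about support B = 622.8 N·m counterclockwise.
Reaction R at support A is upward at 0 m, arm 2.76 m → moment R × 2.76 clockwise.
Στ = 0 ⇒ R × 2.76 = 622.8 ⇒ R = 226 N.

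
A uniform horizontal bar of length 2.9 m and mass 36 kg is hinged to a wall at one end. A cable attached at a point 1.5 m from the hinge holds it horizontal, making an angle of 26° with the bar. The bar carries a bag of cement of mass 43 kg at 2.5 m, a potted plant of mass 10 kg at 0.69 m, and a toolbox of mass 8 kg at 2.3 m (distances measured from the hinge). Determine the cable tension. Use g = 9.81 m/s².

T ≈ 2760 N

Taking torques about the hinge:
Beam weight: 36 × 9.81 = 353.2 N down at 1.45 m → arm 1.45 m, τ = 353.2 × 1.45 = 512.1 N·m clockwise.
Bag of cement: 43 × 9.81 = 421.8 N down at 2.5 m → arm 2.5 m, τ = 421.8 × 2.5 = 1054 N·m clockwise.
Potted plant: 10 × 9.81 = 98.1 N down at 0.69 m → arm 0.69 m, τ = 98.1 × 0.69 = 67.69 N·m clockwise.
Toolbox: 8 × 9.81 = 78.48 N down at 2.3 m → arm 2.3 m, τ = 78.48 × 2.3 = 180.5 N·m clockwise.
Total clockwise load moment = 1814 N·m.
The cable tension T acts at 1.5 m; only its component perpendicular to the bar, T sinθ, produces torque. sin 26° = 0.4384.
Setting net torque to zero: T × 1.5 × 0.4384 = 1814 → T = 1814 / 0.6576 = 2760 N.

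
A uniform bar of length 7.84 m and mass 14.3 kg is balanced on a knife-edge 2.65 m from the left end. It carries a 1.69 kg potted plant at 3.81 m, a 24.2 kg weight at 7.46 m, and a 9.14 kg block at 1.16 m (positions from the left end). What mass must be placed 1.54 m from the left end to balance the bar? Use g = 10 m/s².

m ≈ 111 kg

About the knife-edge (at 2.65 m from the left end):
Beam weight: 14.3 × 10 = 143 N down at 3.92 m → arm 1.27 m, τ = 143 × 1.27 = 181.6 N·m clockwise.
Potted plant: 1.69 × 10 = 16.9 N down at 3.81 m → arm 1.16 m, τ = 16.9 × 1.16 = 19.6 N·m clockwise.
Weight: 24.2 × 10 = 242 N down at 7.46 m → arm 4.81 m, τ = 242 × 4.81 = 1164 N·m clockwise.
Block: 9.14 × 10 = 91.4 N down at 1.16 m → arm 1.49 m, τ = 91.4 × 1.49 = 136.2 N·m counterclockwise.
Net moment of known loads = 1229 N·m clockwise.
An unknown mass m at 1.54 m has arm 1.11 m; its moment is m·g·1.11 counterclockwise.
Balancing moments: m × 10 × 1.11 = 1229, giving m = 1229 / (10 × 1.11) = 111 kg.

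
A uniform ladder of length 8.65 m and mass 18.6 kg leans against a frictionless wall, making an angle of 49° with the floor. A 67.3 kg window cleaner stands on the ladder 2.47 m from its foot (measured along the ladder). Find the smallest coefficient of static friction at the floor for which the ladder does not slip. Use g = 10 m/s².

μ_min ≈ 0.289

Take moments about the foot of the ladder.
Ladder weight 18.6×10 = 186 N acts at 4.325 m along the ladder; its horizontal arm is 4.325·cos49° = 2.837 m → τ = 527.7 N·m clockwise.
Window cleaner: 67.3×10 = 673 N at 2.47 m → arm 1.62 m → τ = 1090 N·m clockwise.
Wall normal N acts horizontally at the top; its moment arm is the height L sinθ = 8.65·sin49° = 6.528 m, counterclockwise.
Setting net torque to zero: N × 6.528 = 1618 → N = 247.9 N.
ΣFx = 0 ⇒ f = N_wall = 247.9 N. ΣFy = 0 ⇒ N_floor = 859 N.
μ_min = f / N_floor = 247.9 / 859 = 0.289.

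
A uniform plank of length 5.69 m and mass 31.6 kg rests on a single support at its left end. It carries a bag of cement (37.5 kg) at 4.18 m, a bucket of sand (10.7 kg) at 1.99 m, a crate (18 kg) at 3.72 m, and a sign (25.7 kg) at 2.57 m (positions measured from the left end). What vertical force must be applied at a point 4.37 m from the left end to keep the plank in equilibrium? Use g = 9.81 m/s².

F ≈ 900 N

Choose the left end as the axis so the unknown pivot reaction has zero arm there.
Beam weight: 31.6 × 9.81 = 310 N down at 2.845 m → arm 2.845 m, τ = 310 × 2.845 = 882 N·m clockwise.
Bag of cement: 37.5 × 9.81 = 367.9 N down at 4.18 m → arm 4.18 m, τ = 367.9 × 4.18 = 1538 N·m clockwise.
Bucket of sand: 10.7 × 9.81 = 105 N down at 1.99 m → arm 1.99 m, τ = 105 × 1.99 = 208.9 N·m clockwise.
Crate: 18 × 9.81 = 176.6 N down at 3.72 m → arm 3.72 m, τ = 176.6 × 3.72 = 657 N·m clockwise.
Sign: 25.7 × 9.81 = 252.1 N down at 2.57 m → arm 2.57 m, τ = 252.1 × 2.57 = 647.9 N·m clockwise.
Net moment of the loads = 3934 N·m clockwise.
The upward force F acts at a point 4.37 m from the left end, arm 4.37 m, giving F × 4.37 counterclockwise.
Στ = 0 ⇒ F × 4.37 = 3934 ⇒ F = 3934 / 4.37 = 900 N.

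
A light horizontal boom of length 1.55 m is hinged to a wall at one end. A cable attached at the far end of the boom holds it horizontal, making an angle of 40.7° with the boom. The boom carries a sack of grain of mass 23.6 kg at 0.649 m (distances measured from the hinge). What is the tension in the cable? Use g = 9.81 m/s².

T ≈ 149 N

Taking torques about the hinge:
Sack of grain: 23.6 × 9.81 = 231.5 N down at 0.649 m → arm 0.649 m, τ = 231.5 × 0.649 = 150.2 N·m clockwise.
Total clockwise load moment = 150.2 N·m.
The cable tension T acts at 1.55 m; only its component perpendicular to the boom, T sinθ, produces torque. sin 40.7° = 0.6521.
Balancing moments: T × 1.55 × 0.6521 = 150.2, giving T = 150.2 / 1.011 = 149 N.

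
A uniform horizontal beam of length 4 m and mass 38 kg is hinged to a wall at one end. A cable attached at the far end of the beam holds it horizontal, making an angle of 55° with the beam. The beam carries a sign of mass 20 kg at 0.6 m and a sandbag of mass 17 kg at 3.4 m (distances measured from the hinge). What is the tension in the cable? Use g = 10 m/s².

Taking torques about the hinge:
Beam weight: 38 × 10 = 380 N down at 2 m → arm 2 m, τ = 380 × 2 = 760 N·m clockwise.
Sign: 20 × 10 = 200 N down at 0.6 m → arm 0.6 m, τ = 200 × 0.6 = 120 N·m clockwise.
Sandbag: 17 × 10 = 170 N down at 3.4 m → arm 3.4 m, τ = 170 × 3.4 = 578 N·m clockwise.
Total clockwise load moment = 1458 N·m.
The cable tension T acts at 4 m; only its component perpendicular to the beam, T sinθ, produces torque. sin 55° = 0.8192.
Στ = 0 ⇒ T × 4 × 0.8192 = 1458 ⇒ T = 1458 / 3.277 = 445 N.

T ≈ 445 N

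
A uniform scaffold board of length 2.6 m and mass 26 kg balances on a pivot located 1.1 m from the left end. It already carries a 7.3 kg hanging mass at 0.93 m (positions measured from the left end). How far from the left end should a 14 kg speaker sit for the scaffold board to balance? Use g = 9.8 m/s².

Choose the pivot (at 1.1 m from the left end) as the axis so the support reaction has zero arm there.
Beam weight: 26 × 9.8 = 254.8 N down at 1.3 m → arm 0.2 m, τ = 254.8 × 0.2 = 50.96 N·m clockwise.
Hanging mass: 7.3 × 9.8 = 71.54 N down at 0.93 m → arm 0.17 m, τ = 71.54 × 0.17 = 12.16 N·m counterclockwise.
Net moment of existing loads = 38.8 N·m clockwise.
The speaker weighs 14 × 9.8 = 137.2 N and must supply an equal counterclockwise moment, so its lever arm about the pivot is 38.8 / 137.2 = 0.283 m.
That puts it at 1.1 − 0.283 = 0.817 m from the left end.

x ≈ 0.817 m from the left end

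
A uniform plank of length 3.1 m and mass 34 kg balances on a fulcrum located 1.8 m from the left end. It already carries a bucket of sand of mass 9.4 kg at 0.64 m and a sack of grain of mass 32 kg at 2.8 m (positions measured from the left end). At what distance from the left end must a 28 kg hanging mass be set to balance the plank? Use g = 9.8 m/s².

About the fulcrum (at 1.8 m from the left end):
Beam weight: 34 × 9.8 = 333.2 N down at 1.55 m → arm 0.25 m, τ = 333.2 × 0.25 = 83.3 N·m counterclockwise.
Bucket of sand: 9.4 × 9.8 = 92.12 N down at 0.64 m → arm 1.16 m, τ = 92.12 × 1.16 = 106.9 N·m counterclockwise.
Sack of grain: 32 × 9.8 = 313.6 N down at 2.8 m → arm 1 m, τ = 313.6 × 1 = 313.6 N·m clockwise.
Net moment of existing loads = 123.4 N·m clockwise.
The hanging mass weighs 28 × 9.8 = 274.4 N and must supply an equal counterclockwise moment, so its lever arm about the fulcrum is 123.4 / 274.4 = 0.45 m.
That puts it at 1.8 − 0.45 = 1.35 m from the left end.

x ≈ 1.35 m from the left end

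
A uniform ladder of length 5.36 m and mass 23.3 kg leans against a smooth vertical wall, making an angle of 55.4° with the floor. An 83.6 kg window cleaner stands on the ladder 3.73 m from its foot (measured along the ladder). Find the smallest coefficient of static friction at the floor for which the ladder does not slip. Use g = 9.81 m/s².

Choose the foot of the ladder as the axis so the floor normal and friction both act there and drop out.
Ladder weight 23.3×9.81 = 228.6 N acts at 2.68 m along the ladder; its horizontal arm is 2.68·cos55.4° = 1.522 m → τ = 347.9 N·m clockwise.
Window cleaner: 83.6×9.81 = 820.1 N at 3.73 m → arm 2.118 m → τ = 1737 N·m clockwise.
Wall normal N acts horizontally at the top; its moment arm is the height L sinθ = 5.36·sin55.4° = 4.412 m, counterclockwise.
For rotational equilibrium, N × 4.412 = 2085, so N = 472.6 N.
ΣFx = 0 ⇒ f = N_wall = 472.6 N. ΣFy = 0 ⇒ N_floor = 1049 N.
μ_min = f / N_floor = 472.6 / 1049 = 0.451.

μ_min ≈ 0.451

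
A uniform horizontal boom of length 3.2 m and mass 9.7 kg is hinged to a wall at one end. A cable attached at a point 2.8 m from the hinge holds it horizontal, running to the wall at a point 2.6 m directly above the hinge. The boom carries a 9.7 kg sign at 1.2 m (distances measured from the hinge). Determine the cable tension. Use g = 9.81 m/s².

T ≈ 140 N

Take moments about the hinge.
Beam weight: 9.7 × 9.81 = 95.16 N down at 1.6 m → arm 1.6 m, τ = 95.16 × 1.6 = 152.3 N·m clockwise.
Sign: 9.7 × 9.81 = 95.16 N down at 1.2 m → arm 1.2 m, τ = 95.16 × 1.2 = 114.2 N·m clockwise.
Total clockwise load moment = 266.5 N·m.
The cable tension T acts at 2.8 m; only its component perpendicular to the boom, T sinθ, produces torque. sinθ = h/√(h²+d²) = 2.6/√(2.6²+2.8²) = 0.6805.
For rotational equilibrium, T × 2.8 × 0.6805 = 266.5, so T = 266.5 / 1.905 = 140 N.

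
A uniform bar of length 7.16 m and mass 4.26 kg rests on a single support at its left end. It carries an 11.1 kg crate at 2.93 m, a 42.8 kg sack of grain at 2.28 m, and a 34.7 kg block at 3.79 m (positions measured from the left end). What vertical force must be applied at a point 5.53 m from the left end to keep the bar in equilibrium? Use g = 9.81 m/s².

Choose the left end as the axis so the unknown pivot reaction has zero arm there.
Beam weight: 4.26 × 9.81 = 41.79 N down at 3.58 m → arm 3.58 m, τ = 41.79 × 3.58 = 149.6 N·m clockwise.
Crate: 11.1 × 9.81 = 108.9 N down at 2.93 m → arm 2.93 m, τ = 108.9 × 2.93 = 319.1 N·m clockwise.
Sack of grain: 42.8 × 9.81 = 419.9 N down at 2.28 m → arm 2.28 m, τ = 419.9 × 2.28 = 957.4 N·m clockwise.
Block: 34.7 × 9.81 = 340.4 N down at 3.79 m → arm 3.79 m, τ = 340.4 × 3.79 = 1290 N·m clockwise.
Net moment of the loads = 2716 N·m clockwise.
The upward force F acts at a point 5.53 m from the left end, arm 5.53 m, giving F × 5.53 counterclockwise.
Balancing moments: F × 5.53 = 2716, giving F = 2716 / 5.53 = 491 N.

F ≈ 491 N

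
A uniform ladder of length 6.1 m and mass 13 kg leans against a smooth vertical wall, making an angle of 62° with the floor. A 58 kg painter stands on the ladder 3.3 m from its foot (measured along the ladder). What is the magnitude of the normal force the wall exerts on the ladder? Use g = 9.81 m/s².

About the foot of the ladder:
Ladder weight 13×9.81 = 127.5 N acts at 3.05 m along the ladder; its horizontal arm is 3.05·cos62° = 1.432 m → τ = 182.6 N·m clockwise.
Painter: 58×9.81 = 569 N at 3.3 m → arm 1.549 m → τ = 881.4 N·m clockwise.
Wall normal N acts horizontally at the top; its moment arm is the height L sinθ = 6.1·sin62° = 5.386 m, counterclockwise.
Setting net torque to zero: N × 5.386 = 1064 → N = 198 N.

N_wall ≈ 198 N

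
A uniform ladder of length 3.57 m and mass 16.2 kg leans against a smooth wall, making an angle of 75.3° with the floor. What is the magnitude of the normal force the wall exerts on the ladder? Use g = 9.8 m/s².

N_wall ≈ 20.8 N

Take moments about the foot of the ladder.
Ladder weight 16.2×9.8 = 158.8 N acts at 1.785 m along the ladder; its horizontal arm is 1.785·cos75.3° = 0.453 m → τ = 71.94 N·m clockwise.
Wall normal N acts horizontally at the top; its moment arm is the height L sinθ = 3.57·sin75.3° = 3.453 m, counterclockwise.
Setting net torque to zero: N × 3.453 = 71.94 → N = 20.8 N.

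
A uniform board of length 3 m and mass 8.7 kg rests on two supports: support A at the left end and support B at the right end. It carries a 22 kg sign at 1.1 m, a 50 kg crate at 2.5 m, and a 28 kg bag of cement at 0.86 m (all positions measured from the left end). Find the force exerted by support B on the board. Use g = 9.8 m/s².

R_B ≈ 609 N

Sum moments about support A (its reaction then has zero moment arm).
Beam weight: 8.7 × 9.8 = 85.26 N down at 1.5 m → arm 1.5 m, τ = 85.26 × 1.5 = 127.9 N·m clockwise.
Sign: 22 × 9.8 = 215.6 N down at 1.1 m → arm 1.1 m, τ = 215.6 × 1.1 = 237.2 N·m clockwise.
Crate: 50 × 9.8 = 490 N down at 2.5 m → arm 2.5 m, τ = 490 × 2.5 = 1225 N·m clockwise.
Bag of cement: 28 × 9.8 = 274.4 N down at 0.86 m → arm 0.86 m, τ = 274.4 × 0.86 = 236 N·m clockwise.
Net load moment about support A = 1826 N·m clockwise.
Reaction R at support B is upward at 3 m, arm 3 m → moment R × 3 counterclockwise.
Στ = 0 ⇒ R × 3 = 1826 ⇒ R = 609 N.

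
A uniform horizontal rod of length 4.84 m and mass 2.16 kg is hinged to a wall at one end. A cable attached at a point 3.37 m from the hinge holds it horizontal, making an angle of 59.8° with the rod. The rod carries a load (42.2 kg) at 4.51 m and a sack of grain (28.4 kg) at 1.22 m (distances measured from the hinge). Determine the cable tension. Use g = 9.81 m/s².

Taking torques about the hinge:
Beam weight: 2.16 × 9.81 = 21.19 N down at 2.42 m → arm 2.42 m, τ = 21.19 × 2.42 = 51.28 N·m clockwise.
Load: 42.2 × 9.81 = 414 N down at 4.51 m → arm 4.51 m, τ = 414 × 4.51 = 1867 N·m clockwise.
Sack of grain: 28.4 × 9.81 = 278.6 N down at 1.22 m → arm 1.22 m, τ = 278.6 × 1.22 = 339.9 N·m clockwise.
Total clockwise load moment = 2258 N·m.
The cable tension T acts at 3.37 m; only its component perpendicular to the rod, T sinθ, produces torque. sin 59.8° = 0.8643.
For rotational equilibrium, T × 3.37 × 0.8643 = 2258, so T = 2258 / 2.913 = 775 N.

T ≈ 775 N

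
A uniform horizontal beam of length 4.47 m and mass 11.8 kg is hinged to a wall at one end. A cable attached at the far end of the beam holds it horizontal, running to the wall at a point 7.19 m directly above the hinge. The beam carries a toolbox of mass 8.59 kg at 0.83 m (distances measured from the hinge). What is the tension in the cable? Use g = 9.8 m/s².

About the hinge:
Beam weight: 11.8 × 9.8 = 115.6 N down at 2.235 m → arm 2.235 m, τ = 115.6 × 2.235 = 258.4 N·m clockwise.
Toolbox: 8.59 × 9.8 = 84.18 N down at 0.83 m → arm 0.83 m, τ = 84.18 × 0.83 = 69.87 N·m clockwise.
Total clockwise load moment = 328.3 N·m.
The cable tension T acts at 4.47 m; only its component perpendicular to the beam, T sinθ, produces torque. sinθ = h/√(h²+d²) = 7.19/√(7.19²+4.47²) = 0.8493.
Balancing moments: T × 4.47 × 0.8493 = 328.3, giving T = 328.3 / 3.796 = 86.5 N.

T ≈ 86.5 N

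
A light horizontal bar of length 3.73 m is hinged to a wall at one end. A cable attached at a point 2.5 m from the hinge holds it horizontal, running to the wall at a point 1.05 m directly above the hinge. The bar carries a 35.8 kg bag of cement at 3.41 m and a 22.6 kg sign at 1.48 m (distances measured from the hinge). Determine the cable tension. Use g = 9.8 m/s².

About the hinge:
Bag of cement: 35.8 × 9.8 = 350.8 N down at 3.41 m → arm 3.41 m, τ = 350.8 × 3.41 = 1196 N·m clockwise.
Sign: 22.6 × 9.8 = 221.5 N down at 1.48 m → arm 1.48 m, τ = 221.5 × 1.48 = 327.8 N·m clockwise.
Total clockwise load moment = 1524 N·m.
The cable tension T acts at 2.5 m; only its component perpendicular to the bar, T sinθ, produces torque. sinθ = h/√(h²+d²) = 1.05/√(1.05²+2.5²) = 0.3872.
Στ = 0 ⇒ T × 2.5 × 0.3872 = 1524 ⇒ T = 1524 / 0.968 = 1570 N.

T ≈ 1570 N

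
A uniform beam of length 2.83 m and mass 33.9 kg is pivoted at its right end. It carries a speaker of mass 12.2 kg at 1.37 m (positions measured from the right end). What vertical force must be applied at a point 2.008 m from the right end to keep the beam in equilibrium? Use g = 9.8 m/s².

About the right end:
Beam weight: 33.9 × 9.8 = 332.2 N down at 1.415 m → arm 1.415 m, τ = 332.2 × 1.415 = 470.1 N·m counterclockwise.
Speaker: 12.2 × 9.8 = 119.6 N down at 1.37 m → arm 1.37 m, τ = 119.6 × 1.37 = 163.9 N·m counterclockwise.
Net moment of the loads = 634 N·m counterclockwise.
The upward force F acts at a point 2.008 m from the right end, arm 2.008 m, giving F × 2.008 clockwise.
For rotational equilibrium, F × 2.008 = 634, so F = 634 / 2.008 = 316 N.

F ≈ 316 N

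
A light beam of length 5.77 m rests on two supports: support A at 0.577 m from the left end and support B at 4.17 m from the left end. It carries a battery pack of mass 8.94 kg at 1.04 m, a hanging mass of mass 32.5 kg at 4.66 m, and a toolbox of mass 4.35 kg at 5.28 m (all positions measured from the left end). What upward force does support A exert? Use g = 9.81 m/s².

R_A ≈ 19.7 N

Taking torques about support B:
Battery pack: 8.94 × 9.81 = 87.7 N down at 1.04 m → arm 3.13 m, τ = 87.7 × 3.13 = 274.5 N·m counterclockwise.
Hanging mass: 32.5 × 9.81 = 318.8 N down at 4.66 m → arm 0.49 m, τ = 318.8 × 0.49 = 156.2 N·m clockwise.
Toolbox: 4.35 × 9.81 = 42.67 N down at 5.28 m → arm 1.11 m, τ = 42.67 × 1.11 = 47.36 N·m clockwise.
Net load moment about support B = 70.94 N·m counterclockwise.
Reaction R at support A is upward at 0.577 m, arm 3.593 m → moment R × 3.593 clockwise.
For rotational equilibrium, R × 3.593 = 70.94, so R = 19.7 N.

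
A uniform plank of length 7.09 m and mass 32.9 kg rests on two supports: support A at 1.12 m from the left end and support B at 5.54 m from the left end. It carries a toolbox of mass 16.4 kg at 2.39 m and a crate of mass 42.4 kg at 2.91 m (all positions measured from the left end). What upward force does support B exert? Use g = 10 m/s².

Sum moments about support A (its reaction then has zero moment arm).
Beam weight: 32.9 × 10 = 329 N down at 3.545 m → arm 2.425 m, τ = 329 × 2.425 = 797.8 N·m clockwise.
Toolbox: 16.4 × 10 = 164 N down at 2.39 m → arm 1.27 m, τ = 164 × 1.27 = 208.3 N·m clockwise.
Crate: 42.4 × 10 = 424 N down at 2.91 m → arm 1.79 m, τ = 424 × 1.79 = 759 N·m clockwise.
Net load moment about support A = 1765 N·m clockwise.
Reaction R at support B is upward at 5.54 m, arm 4.42 m → moment R × 4.42 counterclockwise.
For rotational equilibrium, R × 4.42 = 1765, so R = 399 N.

R_B ≈ 399 N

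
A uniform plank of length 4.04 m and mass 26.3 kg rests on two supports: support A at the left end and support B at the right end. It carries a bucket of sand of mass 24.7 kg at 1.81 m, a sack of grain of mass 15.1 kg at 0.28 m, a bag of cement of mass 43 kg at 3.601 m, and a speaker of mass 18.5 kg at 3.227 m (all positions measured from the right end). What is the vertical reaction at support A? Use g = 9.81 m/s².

R_A ≈ 769 N

Choose support B as the axis so its reaction then has zero moment arm.
Beam weight: 26.3 × 9.81 = 258 N down at 2.02 m → arm 2.02 m, τ = 258 × 2.02 = 521.2 N·m counterclockwise.
Bucket of sand: 24.7 × 9.81 = 242.3 N down at 1.81 m → arm 1.81 m, τ = 242.3 × 1.81 = 438.6 N·m counterclockwise.
Sack of grain: 15.1 × 9.81 = 148.1 N down at 0.28 m → arm 0.28 m, τ = 148.1 × 0.28 = 41.47 N·m counterclockwise.
Bag of cement: 43 × 9.81 = 421.8 N down at 3.601 m → arm 3.601 m, τ = 421.8 × 3.601 = 1519 N·m counterclockwise.
Speaker: 18.5 × 9.81 = 181.5 N down at 3.227 m → arm 3.227 m, τ = 181.5 × 3.227 = 585.7 N·m counterclockwise.
Net load moment about support B = 3106 N·m counterclockwise.
Reaction R at support A is upward at 4.04 m, arm 4.04 m → moment R × 4.04 clockwise.
Balancing moments: R × 4.04 = 3106, giving R = 769 N.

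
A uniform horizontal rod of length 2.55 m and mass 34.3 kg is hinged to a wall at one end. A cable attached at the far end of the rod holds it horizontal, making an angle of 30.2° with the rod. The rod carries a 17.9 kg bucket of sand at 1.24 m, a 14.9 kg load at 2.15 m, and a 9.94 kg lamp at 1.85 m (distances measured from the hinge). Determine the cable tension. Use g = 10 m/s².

Take moments about the hinge.
Beam weight: 34.3 × 10 = 343 N down at 1.275 m → arm 1.275 m, τ = 343 × 1.275 = 437.3 N·m clockwise.
Bucket of sand: 17.9 × 10 = 179 N down at 1.24 m → arm 1.24 m, τ = 179 × 1.24 = 222 N·m clockwise.
Load: 14.9 × 10 = 149 N down at 2.15 m → arm 2.15 m, τ = 149 × 2.15 = 320.3 N·m clockwise.
Lamp: 9.94 × 10 = 99.4 N down at 1.85 m → arm 1.85 m, τ = 99.4 × 1.85 = 183.9 N·m clockwise.
Total clockwise load moment = 1164 N·m.
The cable tension T acts at 2.55 m; only its component perpendicular to the rod, T sinθ, produces torque. sin 30.2° = 0.503.
Setting net torque to zero: T × 2.55 × 0.503 = 1164 → T = 1164 / 1.283 = 907 N.

T ≈ 907 N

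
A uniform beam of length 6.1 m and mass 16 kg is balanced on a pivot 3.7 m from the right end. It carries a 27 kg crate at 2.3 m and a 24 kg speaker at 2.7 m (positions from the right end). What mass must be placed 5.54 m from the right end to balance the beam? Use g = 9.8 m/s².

Sum moments about the pivot (at 3.7 m from the right end) (the support reaction has zero arm there).
Beam weight: 16 × 9.8 = 156.8 N down at 3.05 m → arm 0.65 m, τ = 156.8 × 0.65 = 101.9 N·m clockwise.
Crate: 27 × 9.8 = 264.6 N down at 2.3 m → arm 1.4 m, τ = 264.6 × 1.4 = 370.4 N·m clockwise.
Speaker: 24 × 9.8 = 235.2 N down at 2.7 m → arm 1 m, τ = 235.2 × 1 = 235.2 N·m clockwise.
Net moment of known loads = 707.5 N·m clockwise.
An unknown mass m at 5.54 m has arm 1.84 m; its moment is m·g·1.84 counterclockwise.
Στ = 0 ⇒ m × 9.8 × 1.84 = 707.5 ⇒ m = 707.5 / (9.8 × 1.84) = 39.2 kg.

m ≈ 39.2 kg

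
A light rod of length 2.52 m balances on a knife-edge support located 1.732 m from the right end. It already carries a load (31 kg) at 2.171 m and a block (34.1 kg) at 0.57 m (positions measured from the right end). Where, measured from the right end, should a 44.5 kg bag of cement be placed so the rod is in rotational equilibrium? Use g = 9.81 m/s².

x ≈ 2.32 m from the right end

Sum moments about the knife-edge support (at 1.732 m from the right end) (the support reaction has zero arm there).
Load: 31 × 9.81 = 304.1 N down at 2.171 m → arm 0.439 m, τ = 304.1 × 0.439 = 133.5 N·m counterclockwise.
Block: 34.1 × 9.81 = 334.5 N down at 0.57 m → arm 1.162 m, τ = 334.5 × 1.162 = 388.7 N·m clockwise.
Net moment of existing loads = 255.2 N·m clockwise.
The bag of cement weighs 44.5 × 9.81 = 436.5 N and must supply an equal counterclockwise moment, so its lever arm about the knife-edge support is 255.2 / 436.5 = 0.585 m.
That puts it at 1.732 + 0.585 = 2.32 m from the right end.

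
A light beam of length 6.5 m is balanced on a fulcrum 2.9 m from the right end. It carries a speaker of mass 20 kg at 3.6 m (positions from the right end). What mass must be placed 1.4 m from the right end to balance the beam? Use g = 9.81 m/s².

Taking torques about the fulcrum (at 2.9 m from the right end):
Speaker: 20 × 9.81 = 196.2 N down at 3.6 m → arm 0.7 m, τ = 196.2 × 0.7 = 137.3 N·m counterclockwise.
Net moment of known loads = 137.3 N·m counterclockwise.
An unknown mass m at 1.4 m has arm 1.5 m; its moment is m·g·1.5 clockwise.
Balancing moments: m × 9.81 × 1.5 = 137.3, giving m = 137.3 / (9.81 × 1.5) = 9.33 kg.

m ≈ 9.33 kg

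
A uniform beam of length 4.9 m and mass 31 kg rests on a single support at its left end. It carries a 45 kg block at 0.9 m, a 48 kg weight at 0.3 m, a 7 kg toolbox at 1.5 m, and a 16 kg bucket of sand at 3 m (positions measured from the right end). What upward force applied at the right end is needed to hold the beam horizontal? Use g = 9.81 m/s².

F ≈ 1060 N

Taking torques about the left end:
Beam weight: 31 × 9.81 = 304.1 N down at 2.45 m → arm 2.45 m, τ = 304.1 × 2.45 = 745 N·m clockwise.
Block: 45 × 9.81 = 441.5 N down at 0.9 m → arm 4 m, τ = 441.5 × 4 = 1766 N·m clockwise.
Weight: 48 × 9.81 = 470.9 N down at 0.3 m → arm 4.6 m, τ = 470.9 × 4.6 = 2166 N·m clockwise.
Toolbox: 7 × 9.81 = 68.67 N down at 1.5 m → arm 3.4 m, τ = 68.67 × 3.4 = 233.5 N·m clockwise.
Bucket of sand: 16 × 9.81 = 157 N down at 3 m → arm 1.9 m, τ = 157 × 1.9 = 298.3 N·m clockwise.
Net moment of the loads = 5209 N·m clockwise.
The upward force F acts at the right end, arm 4.9 m, giving F × 4.9 counterclockwise.
Balancing moments: F × 4.9 = 5209, giving F = 5209 / 4.9 = 1060 N.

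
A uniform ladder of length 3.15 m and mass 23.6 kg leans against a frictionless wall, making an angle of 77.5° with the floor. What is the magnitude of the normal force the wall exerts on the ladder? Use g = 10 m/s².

About the foot of the ladder:
Ladder weight 23.6×10 = 236 N acts at 1.575 m along the ladder; its horizontal arm is 1.575·cos77.5° = 0.3409 m → τ = 80.45 N·m clockwise.
Wall normal N acts horizontally at the top; its moment arm is the height L sinθ = 3.15·sin77.5° = 3.075 m, counterclockwise.
Balancing moments: N × 3.075 = 80.45, giving N = 26.2 N.

N_wall ≈ 26.2 N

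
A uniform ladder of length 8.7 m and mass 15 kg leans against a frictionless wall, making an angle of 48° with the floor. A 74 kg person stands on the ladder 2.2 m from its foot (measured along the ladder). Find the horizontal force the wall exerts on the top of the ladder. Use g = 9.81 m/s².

N_wall ≈ 232 N

Taking torques about the foot of the ladder:
Ladder weight 15×9.81 = 147.2 N acts at 4.35 m along the ladder; its horizontal arm is 4.35·cos48° = 2.911 m → τ = 428.5 N·m clockwise.
Person: 74×9.81 = 725.9 N at 2.2 m → arm 1.472 m → τ = 1069 N·m clockwise.
Wall normal N acts horizontally at the top; its moment arm is the height L sinθ = 8.7·sin48° = 6.465 m, counterclockwise.
Στ = 0 ⇒ N × 6.465 = 1498 ⇒ N = 232 N.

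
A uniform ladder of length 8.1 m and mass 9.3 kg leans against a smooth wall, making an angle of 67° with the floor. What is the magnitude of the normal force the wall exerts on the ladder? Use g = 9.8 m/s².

Take moments about the foot of the ladder.
Ladder weight 9.3×9.8 = 91.14 N acts at 4.05 m along the ladder; its horizontal arm is 4.05·cos67° = 1.582 m → τ = 144.2 N·m clockwise.
Wall normal N acts horizontally at the top; its moment arm is the height L sinθ = 8.1·sin67° = 7.456 m, counterclockwise.
Balancing moments: N × 7.456 = 144.2, giving N = 19.3 N.

N_wall ≈ 19.3 N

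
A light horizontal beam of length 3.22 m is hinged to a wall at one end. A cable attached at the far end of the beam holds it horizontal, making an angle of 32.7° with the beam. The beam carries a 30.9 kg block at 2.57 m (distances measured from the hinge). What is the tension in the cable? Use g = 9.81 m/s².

About the hinge:
Block: 30.9 × 9.81 = 303.1 N down at 2.57 m → arm 2.57 m, τ = 303.1 × 2.57 = 779 N·m clockwise.
Total clockwise load moment = 779 N·m.
The cable tension T acts at 3.22 m; only its component perpendicular to the beam, T sinθ, produces torque. sin 32.7° = 0.5402.
Στ = 0 ⇒ T × 3.22 × 0.5402 = 779 ⇒ T = 779 / 1.739 = 448 N.

T ≈ 448 N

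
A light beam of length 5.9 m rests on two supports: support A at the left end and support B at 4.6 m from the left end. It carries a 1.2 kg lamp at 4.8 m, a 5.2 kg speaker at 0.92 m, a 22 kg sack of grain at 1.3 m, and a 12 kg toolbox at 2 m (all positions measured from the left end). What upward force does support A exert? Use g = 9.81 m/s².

Taking torques about support B:
Lamp: 1.2 × 9.81 = 11.77 N down at 4.8 m → arm 0.2 m, τ = 11.77 × 0.2 = 2.354 N·m clockwise.
Speaker: 5.2 × 9.81 = 51.01 N down at 0.92 m → arm 3.68 m, τ = 51.01 × 3.68 = 187.7 N·m counterclockwise.
Sack of grain: 22 × 9.81 = 215.8 N down at 1.3 m → arm 3.3 m, τ = 215.8 × 3.3 = 712.1 N·m counterclockwise.
Toolbox: 12 × 9.81 = 117.7 N down at 2 m → arm 2.6 m, τ = 117.7 × 2.6 = 306 N·m counterclockwise.
Net load moment about support B = 1203 N·m counterclockwise.
Reaction R at support A is upward at 0 m, arm 4.6 m → moment R × 4.6 clockwise.
For rotational equilibrium, R × 4.6 = 1203, so R = 262 N.

R_A ≈ 262 N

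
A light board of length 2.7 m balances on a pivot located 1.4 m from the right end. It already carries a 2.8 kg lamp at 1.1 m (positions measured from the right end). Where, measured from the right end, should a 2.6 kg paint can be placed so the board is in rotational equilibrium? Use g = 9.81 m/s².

x ≈ 1.72 m from the right end

Choose the pivot (at 1.4 m from the right end) as the axis so the support reaction has zero arm there.
Lamp: 2.8 × 9.81 = 27.47 N down at 1.1 m → arm 0.3 m, τ = 27.47 × 0.3 = 8.241 N·m clockwise.
Net moment of existing loads = 8.241 N·m clockwise.
The paint can weighs 2.6 × 9.81 = 25.51 N and must supply an equal counterclockwise moment, so its lever arm about the pivot is 8.241 / 25.51 = 0.323 m.
That puts it at 1.4 + 0.323 = 1.72 m from the right end.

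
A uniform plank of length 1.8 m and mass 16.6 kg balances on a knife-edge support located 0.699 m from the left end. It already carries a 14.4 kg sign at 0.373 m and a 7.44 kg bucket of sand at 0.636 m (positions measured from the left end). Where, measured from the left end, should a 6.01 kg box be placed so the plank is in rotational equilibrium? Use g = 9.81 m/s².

x ≈ 1 m from the left end

About the knife-edge support (at 0.699 m from the left end):
Beam weight: 16.6 × 9.81 = 162.8 N down at 0.9 m → arm 0.201 m, τ = 162.8 × 0.201 = 32.72 N·m clockwise.
Sign: 14.4 × 9.81 = 141.3 N down at 0.373 m → arm 0.326 m, τ = 141.3 × 0.326 = 46.06 N·m counterclockwise.
Bucket of sand: 7.44 × 9.81 = 72.99 N down at 0.636 m → arm 0.063 m, τ = 72.99 × 0.063 = 4.598 N·m counterclockwise.
Net moment of existing loads = 17.94 N·m counterclockwise.
The box weighs 6.01 × 9.81 = 58.96 N and must supply an equal clockwise moment, so its lever arm about the knife-edge support is 17.94 / 58.96 = 0.304 m.
That puts it at 0.699 + 0.304 = 1 m from the left end.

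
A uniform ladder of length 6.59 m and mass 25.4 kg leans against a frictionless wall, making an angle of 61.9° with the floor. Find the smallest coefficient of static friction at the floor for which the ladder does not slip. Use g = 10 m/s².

Sum moments about the foot of the ladder (the floor normal and friction both act there and drop out).
Ladder weight 25.4×10 = 254 N acts at 3.295 m along the ladder; its horizontal arm is 3.295·cos61.9° = 1.552 m → τ = 394.2 N·m clockwise.
Wall normal N acts horizontally at the top; its moment arm is the height L sinθ = 6.59·sin61.9° = 5.813 m, counterclockwise.
Balancing moments: N × 5.813 = 394.2, giving N = 67.81 N.
ΣFx = 0 ⇒ f = N_wall = 67.81 N. ΣFy = 0 ⇒ N_floor = 254 N.
μ_min = f / N_floor = 67.81 / 254 = 0.267.

μ_min ≈ 0.267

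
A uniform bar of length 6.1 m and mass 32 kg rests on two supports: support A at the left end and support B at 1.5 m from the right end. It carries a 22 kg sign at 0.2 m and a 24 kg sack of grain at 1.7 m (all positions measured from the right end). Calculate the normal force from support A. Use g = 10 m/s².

Sum moments about support B (its reaction then has zero moment arm).
Beam weight: 32 × 10 = 320 N down at 3.05 m → arm 1.55 m, τ = 320 × 1.55 = 496 N·m counterclockwise.
Sign: 22 × 10 = 220 N down at 0.2 m → arm 1.3 m, τ = 220 × 1.3 = 286 N·m clockwise.
Sack of grain: 24 × 10 = 240 N down at 1.7 m → arm 0.2 m, τ = 240 × 0.2 = 48 N·m counterclockwise.
Net load moment about support B = 258 N·m counterclockwise.
Reaction R at support A is upward at 6.1 m, arm 4.6 m → moment R × 4.6 clockwise.
For rotational equilibrium, R × 4.6 = 258, so R = 56.1 N.

R_A ≈ 56.1 N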